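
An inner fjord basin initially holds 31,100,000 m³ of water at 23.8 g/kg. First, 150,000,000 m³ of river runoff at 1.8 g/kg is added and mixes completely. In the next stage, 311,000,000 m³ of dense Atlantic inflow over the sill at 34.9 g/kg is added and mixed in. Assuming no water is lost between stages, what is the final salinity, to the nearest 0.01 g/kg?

Conserving salt mass:
Initial salt = 31,100,000×23.8 = 740,180,000
After stage 1: salt = 740,180,000 + 150,000,000×1.8 = 1,010,180,000; volume = 181,100,000 m³; S = 5.578 g/kg
After stage 2: salt = 1,010,180,000 + 311,000,000×34.9 = 11,864,080,000; volume = 492,100,000 m³
S = 11,864,080,000 / 492,100,000 = 24.1091 g/kg

24.11 g/kg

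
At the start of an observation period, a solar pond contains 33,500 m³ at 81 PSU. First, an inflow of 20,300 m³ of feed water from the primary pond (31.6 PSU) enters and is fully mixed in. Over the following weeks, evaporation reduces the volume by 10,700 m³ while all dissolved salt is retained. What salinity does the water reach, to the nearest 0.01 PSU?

After mixing: salt = 33,500×81 + 20,300×31.6 = 3,354,980; volume = 53,800 m³
After evaporation: salt unchanged = 3,354,980; volume = 53,800 − 10,700 = 43,100 m³
S = 3,354,980 / 43,100 = 77.8418 PSU

77.84 PSU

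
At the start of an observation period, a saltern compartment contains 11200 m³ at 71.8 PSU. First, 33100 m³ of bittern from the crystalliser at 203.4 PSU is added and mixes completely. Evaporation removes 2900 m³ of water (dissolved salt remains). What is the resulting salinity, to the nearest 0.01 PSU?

After mixing: salt = 11,200×71.8 + 33,100×203.4 = 7,536,700; volume = 44,300 m³
After evaporation: salt unchanged = 7,536,700; volume = 44,300 − 2,900 = 41,400 m³
S = 7,536,700 / 41,400 = 182.0459 PSU

182.05 PSU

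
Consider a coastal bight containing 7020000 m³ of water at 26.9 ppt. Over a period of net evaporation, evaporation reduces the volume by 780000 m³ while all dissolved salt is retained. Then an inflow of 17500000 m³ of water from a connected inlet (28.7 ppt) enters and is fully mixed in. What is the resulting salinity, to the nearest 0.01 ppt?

After evaporation: salt = 7,020,000×26.9 = 188,838,000; volume = 7,020,000 − 780,000 = 6,240,000 m³
After mixing: salt = 188,838,000 + 17,500,000×28.7 = 691,088,000; volume = 6,240,000 + 17,500,000 = 23,740,000 m³
S = 691,088,000 / 23,740,000 = 29.1107 ppt

29.11 ppt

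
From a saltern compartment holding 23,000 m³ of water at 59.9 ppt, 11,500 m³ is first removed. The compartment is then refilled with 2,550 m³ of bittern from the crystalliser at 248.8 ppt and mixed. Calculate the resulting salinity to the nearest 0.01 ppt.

94.18 ppt

Remaining after removal: 11,500 m³ at 59.9 ppt (salt = 688,850)
After addition: salt = 688,850 + 2,550×248.8 = 1,323,290; volume = 14,050 m³
S = 1,323,290 / 14,050 = 94.1843 ppt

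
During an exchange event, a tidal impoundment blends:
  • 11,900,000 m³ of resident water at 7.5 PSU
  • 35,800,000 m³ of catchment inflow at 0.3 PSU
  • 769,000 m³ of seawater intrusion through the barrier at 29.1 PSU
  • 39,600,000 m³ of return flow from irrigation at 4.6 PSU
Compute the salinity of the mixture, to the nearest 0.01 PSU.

Conserving salt mass:
salt = 11,900,000×7.5 + 35,800,000×0.3 + 769,000×29.1 + 39,600,000×4.6 = 89,250,000 + 10,740,000 + 22,377,900 + 182,160,000 = 304,527,900
volume = 11,900,000 + 35,800,000 + 769,000 + 39,600,000 = 88,069,000 m³
S = 304,527,900 / 88,069,000 = 3.4578 PSU

3.46 PSU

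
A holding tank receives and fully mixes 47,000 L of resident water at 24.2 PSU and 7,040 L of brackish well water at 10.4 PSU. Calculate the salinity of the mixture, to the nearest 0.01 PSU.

Weighted by volume,
salt = 47,000×24.2 + 7,040×10.4 = 1,137,400 + 73,216 = 1,210,616
volume = 47,000 + 7,040 = 54,040 L
S = 1,210,616 / 54,040 = 22.4022 PSU

22.40 PSU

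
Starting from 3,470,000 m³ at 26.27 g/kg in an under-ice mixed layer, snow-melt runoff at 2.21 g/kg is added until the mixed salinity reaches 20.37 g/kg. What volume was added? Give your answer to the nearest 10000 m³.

Salt balance: 3,470,000×26.27 + V×2.21 = (3,470,000+V)×20.37
91,156,900 + 2.21V = 70,683,900 + 20.37V
20,473,000 = 18.16V
V = 1,127,367.84 m³

1130000 m³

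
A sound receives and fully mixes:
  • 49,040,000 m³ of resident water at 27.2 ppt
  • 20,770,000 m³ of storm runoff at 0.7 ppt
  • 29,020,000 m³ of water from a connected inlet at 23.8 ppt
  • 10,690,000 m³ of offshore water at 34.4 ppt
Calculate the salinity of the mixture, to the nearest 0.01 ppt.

Weighted by volume,
salt = 49,040,000×27.2 + 20,770,000×0.7 + 29,020,000×23.8 + 10,690,000×34.4 = 1,333,888,000 + 14,539,000 + 690,676,000 + 367,736,000 = 2,406,839,000
volume = 49,040,000 + 20,770,000 + 29,020,000 + 10,690,000 = 109,520,000 m³
S = 2,406,839,000 / 109,520,000 = 21.9763 ppt

21.98 ppt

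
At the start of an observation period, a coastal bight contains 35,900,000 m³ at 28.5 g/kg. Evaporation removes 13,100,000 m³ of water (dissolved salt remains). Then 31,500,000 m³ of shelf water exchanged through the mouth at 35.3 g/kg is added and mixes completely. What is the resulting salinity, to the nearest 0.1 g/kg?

39.3 g/kg

After evaporation: salt = 35,900,000×28.5 = 1,023,150,000; volume = 35,900,000 − 13,100,000 = 22,800,000 m³
After mixing: salt = 1,023,150,000 + 31,500,000×35.3 = 2,135,100,000; volume = 22,800,000 + 31,500,000 = 54,300,000 m³
S = 2,135,100,000 / 54,300,000 = 39.3204 g/kg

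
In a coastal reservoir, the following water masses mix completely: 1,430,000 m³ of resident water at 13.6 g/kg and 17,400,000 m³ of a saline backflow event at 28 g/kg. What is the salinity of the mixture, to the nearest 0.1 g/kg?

Weighted by volume,
salt = 1,430,000×13.6 + 17,400,000×28 = 19,448,000 + 487,200,000 = 506,648,000
volume = 1,430,000 + 17,400,000 = 18,830,000 m³
S = 506,648,000 / 18,830,000 = 26.906 g/kg

26.9 g/kg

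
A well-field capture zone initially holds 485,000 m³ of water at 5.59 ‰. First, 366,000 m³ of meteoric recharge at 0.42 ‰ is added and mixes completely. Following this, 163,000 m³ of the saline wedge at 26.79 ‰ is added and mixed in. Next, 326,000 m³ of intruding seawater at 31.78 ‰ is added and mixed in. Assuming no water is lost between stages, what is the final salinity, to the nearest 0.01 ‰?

13.13 ‰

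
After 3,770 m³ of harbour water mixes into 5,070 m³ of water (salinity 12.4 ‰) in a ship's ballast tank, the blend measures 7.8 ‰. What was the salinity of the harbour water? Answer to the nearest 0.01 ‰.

1.61 ‰

Salt balance: 5,070×12.4 + 3,770×S = 8,840×7.8
62,868 + 3,770·S = 68,952
S = (68,952 − 62,868) / 3,770 = 1.6138 ‰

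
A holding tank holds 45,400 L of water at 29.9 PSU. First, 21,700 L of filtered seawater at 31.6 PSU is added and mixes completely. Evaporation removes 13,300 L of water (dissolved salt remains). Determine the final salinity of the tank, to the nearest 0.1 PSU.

38.0 PSU

After mixing: salt = 45,400×29.9 + 21,700×31.6 = 2,043,180; volume = 67,100 L
After evaporation: salt unchanged = 2,043,180; volume = 67,100 − 13,300 = 53,800 L
S = 2,043,180 / 53,800 = 37.9773 PSU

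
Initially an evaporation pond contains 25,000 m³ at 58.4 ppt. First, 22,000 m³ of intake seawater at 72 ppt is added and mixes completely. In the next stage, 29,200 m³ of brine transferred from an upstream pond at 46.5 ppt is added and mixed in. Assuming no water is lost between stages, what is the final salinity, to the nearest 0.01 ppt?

Total salt / total volume:
Initial salt = 25,000×58.4 = 1,460,000
After stage 1: salt = 1,460,000 + 22,000×72 = 3,044,000; volume = 47,000 m³; S = 64.766 ppt
After stage 2: salt = 3,044,000 + 29,200×46.5 = 4,401,800; volume = 76,200 m³
S = 4,401,800 / 76,200 = 57.7664 ppt

57.77 ppt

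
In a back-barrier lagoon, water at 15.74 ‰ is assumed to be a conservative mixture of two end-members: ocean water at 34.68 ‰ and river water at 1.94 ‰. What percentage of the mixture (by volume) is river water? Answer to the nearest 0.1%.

Let f be the freshwater fraction. Salt balance per unit volume:
f×1.94 + (1−f)×34.68 = 15.74
f = (34.68 − 15.74) / (34.68 − 1.94) = 18.94/32.74 = 0.5785

57.8%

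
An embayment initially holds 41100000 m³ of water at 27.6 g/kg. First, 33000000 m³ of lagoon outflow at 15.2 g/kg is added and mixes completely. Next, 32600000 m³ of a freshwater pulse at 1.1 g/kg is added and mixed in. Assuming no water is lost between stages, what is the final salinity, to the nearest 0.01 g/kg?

15.67 g/kg

By conservation of dissolved salt,
Initial salt = 41,100,000×27.6 = 1,134,360,000
After stage 1: salt = 1,134,360,000 + 33,000,000×15.2 = 1,635,960,000; volume = 74,100,000 m³; S = 22.078 g/kg
After stage 2: salt = 1,635,960,000 + 32,600,000×1.1 = 1,671,820,000; volume = 106,700,000 m³
S = 1,671,820,000 / 106,700,000 = 15.6684 g/kg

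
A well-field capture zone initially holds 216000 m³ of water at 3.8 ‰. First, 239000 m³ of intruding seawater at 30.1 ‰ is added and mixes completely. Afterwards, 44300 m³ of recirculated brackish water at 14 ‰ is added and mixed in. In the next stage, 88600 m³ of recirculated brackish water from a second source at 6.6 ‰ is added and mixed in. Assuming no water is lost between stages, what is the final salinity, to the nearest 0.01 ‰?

15.68 ‰

Salt balance:
Initial salt = 216,000×3.8 = 820,800
After stage 1: salt = 820,800 + 239,000×30.1 = 8,014,700; volume = 455,000 m³; S = 17.615 ‰
After stage 2: salt = 8,014,700 + 44,300×14 = 8,634,900; volume = 499,300 m³; S = 17.294 ‰
After stage 3: salt = 8,634,900 + 88,600×6.6 = 9,219,660; volume = 587,900 m³
S = 9,219,660 / 587,900 = 15.6824 ‰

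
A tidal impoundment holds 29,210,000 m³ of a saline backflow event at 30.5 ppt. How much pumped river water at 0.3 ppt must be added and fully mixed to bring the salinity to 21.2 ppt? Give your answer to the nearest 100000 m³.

Salt balance: 29,210,000×30.5 + V×0.3 = (29,210,000+V)×21.2
890,905,000 + 0.3V = 619,252,000 + 21.2V
271,653,000 = 20.9V
V = 12,997,751.2 m³

13000000 m³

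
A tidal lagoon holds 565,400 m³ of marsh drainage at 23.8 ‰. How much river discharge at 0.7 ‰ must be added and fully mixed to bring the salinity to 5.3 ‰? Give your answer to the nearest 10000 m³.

Salt balance: 565,400×23.8 + V×0.7 = (565,400+V)×5.3
13,456,520 + 0.7V = 2,996,620 + 5.3V
10,459,900 = 4.6V
V = 2,273,891.3 m³

2270000 m³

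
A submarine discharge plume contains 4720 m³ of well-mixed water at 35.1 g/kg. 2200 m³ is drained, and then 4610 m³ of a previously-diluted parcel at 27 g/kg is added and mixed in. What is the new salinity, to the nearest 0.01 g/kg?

Remaining after removal: 2,520 m³ at 35.1 g/kg (salt = 88,452)
After addition: salt = 88,452 + 4,610×27 = 212,922; volume = 7,130 m³
S = 212,922 / 7,130 = 29.8628 g/kg

29.86 g/kg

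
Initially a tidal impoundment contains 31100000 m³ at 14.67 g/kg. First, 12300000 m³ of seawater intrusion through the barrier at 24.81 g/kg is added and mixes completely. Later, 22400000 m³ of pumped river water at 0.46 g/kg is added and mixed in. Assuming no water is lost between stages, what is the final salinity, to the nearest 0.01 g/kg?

11.73 g/kg

By conservation of dissolved salt,
Initial salt = 31,100,000×14.67 = 456,237,000
After stage 1: salt = 456,237,000 + 12,300,000×24.81 = 761,400,000; volume = 43,400,000 m³; S = 17.544 g/kg
After stage 2: salt = 761,400,000 + 22,400,000×0.46 = 771,704,000; volume = 65,800,000 m³
S = 771,704,000 / 65,800,000 = 11.728 g/kg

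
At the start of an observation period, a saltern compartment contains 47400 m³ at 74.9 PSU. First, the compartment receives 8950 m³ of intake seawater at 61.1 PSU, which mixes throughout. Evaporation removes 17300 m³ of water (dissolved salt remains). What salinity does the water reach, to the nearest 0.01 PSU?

104.92 PSU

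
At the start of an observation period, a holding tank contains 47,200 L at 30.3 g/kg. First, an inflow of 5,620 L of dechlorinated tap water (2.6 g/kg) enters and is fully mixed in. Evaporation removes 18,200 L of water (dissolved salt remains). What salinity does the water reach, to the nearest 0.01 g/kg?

After mixing: salt = 47,200×30.3 + 5,620×2.6 = 1,444,772; volume = 52,820 L
After evaporation: salt unchanged = 1,444,772; volume = 52,820 − 18,200 = 34,620 L
S = 1,444,772 / 34,620 = 41.7323 g/kg

41.73 g/kg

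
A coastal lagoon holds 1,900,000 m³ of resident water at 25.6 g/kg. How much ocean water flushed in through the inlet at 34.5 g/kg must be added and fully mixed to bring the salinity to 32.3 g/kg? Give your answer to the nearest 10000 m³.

5790000 m³

Salt balance: 1,900,000×25.6 + V×34.5 = (1,900,000+V)×32.3
48,640,000 + 34.5V = 61,370,000 + 32.3V
12,730,000 = 2.2V
V = 5,786,363.64 m³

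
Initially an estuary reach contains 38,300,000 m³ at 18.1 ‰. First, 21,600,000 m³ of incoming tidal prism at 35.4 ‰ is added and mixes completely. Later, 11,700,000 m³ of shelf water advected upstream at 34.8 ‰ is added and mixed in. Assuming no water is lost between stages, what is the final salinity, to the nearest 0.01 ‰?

26.05 ‰

Mass of salt is conserved:
Initial salt = 38,300,000×18.1 = 693,230,000
After stage 1: salt = 693,230,000 + 21,600,000×35.4 = 1,457,870,000; volume = 59,900,000 m³; S = 24.338 ‰
After stage 2: salt = 1,457,870,000 + 11,700,000×34.8 = 1,865,030,000; volume = 71,600,000 m³
S = 1,865,030,000 / 71,600,000 = 26.0479 ‰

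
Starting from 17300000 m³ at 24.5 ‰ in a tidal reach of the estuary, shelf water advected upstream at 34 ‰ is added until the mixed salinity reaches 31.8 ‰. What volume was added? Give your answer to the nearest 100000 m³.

57400000 m³

Salt balance: 17,300,000×24.5 + V×34 = (17,300,000+V)×31.8
423,850,000 + 34V = 550,140,000 + 31.8V
126,290,000 = 2.2V
V = 57,404,545.45 m³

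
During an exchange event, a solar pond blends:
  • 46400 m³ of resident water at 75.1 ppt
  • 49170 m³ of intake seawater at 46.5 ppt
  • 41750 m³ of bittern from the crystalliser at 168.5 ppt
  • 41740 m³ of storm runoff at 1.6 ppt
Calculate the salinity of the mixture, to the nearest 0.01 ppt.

Salt balance:
salt = 46,400×75.1 + 49,170×46.5 + 41,750×168.5 + 41,740×1.6 = 3,484,640 + 2,286,405 + 7,034,875 + 66,784 = 12,872,704
volume = 46,400 + 49,170 + 41,750 + 41,740 = 179,060 m³
S = 12,872,704 / 179,060 = 71.8905 ppt

71.89 ppt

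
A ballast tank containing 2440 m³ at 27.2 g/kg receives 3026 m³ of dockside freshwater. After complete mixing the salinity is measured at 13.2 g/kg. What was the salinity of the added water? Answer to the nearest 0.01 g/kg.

Salt balance: 2,440×27.2 + 3,026×S = 5,466×13.2
66,368 + 3,026·S = 72,151.2
S = (72,151.2 − 66,368) / 3,026 = 1.9112 g/kg

1.91 g/kg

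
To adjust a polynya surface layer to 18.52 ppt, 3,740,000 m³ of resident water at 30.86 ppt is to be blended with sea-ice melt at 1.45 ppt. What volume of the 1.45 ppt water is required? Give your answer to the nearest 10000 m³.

2700000 m³

Salt balance: 3,740,000×30.86 + V×1.45 = (3,740,000+V)×18.52
115,416,400 + 1.45V = 69,264,800 + 18.52V
46,151,600 = 17.07V
V = 2,703,667.25 m³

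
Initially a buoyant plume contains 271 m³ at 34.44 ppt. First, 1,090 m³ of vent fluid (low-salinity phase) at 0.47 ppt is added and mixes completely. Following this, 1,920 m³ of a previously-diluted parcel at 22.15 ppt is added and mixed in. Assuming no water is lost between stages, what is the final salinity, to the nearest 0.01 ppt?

15.96 ppt

Weighted by volume,
Initial salt = 271×34.44 = 9,333.24
After stage 1: salt = 9,333.24 + 1,090×0.47 = 9,845.54; volume = 1,361 m³; S = 7.234 ppt
After stage 2: salt = 9,845.54 + 1,920×22.15 = 52,373.54; volume = 3,281 m³
S = 52,373.54 / 3,281 = 15.9627 ppt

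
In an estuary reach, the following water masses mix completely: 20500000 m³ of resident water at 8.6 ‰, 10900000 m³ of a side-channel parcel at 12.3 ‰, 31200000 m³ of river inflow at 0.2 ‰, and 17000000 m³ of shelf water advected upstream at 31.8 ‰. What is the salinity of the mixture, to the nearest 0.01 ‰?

Total salt / total volume:
salt = 20,500,000×8.6 + 10,900,000×12.3 + 31,200,000×0.2 + 17,000,000×31.8 = 176,300,000 + 134,070,000 + 6,240,000 + 540,600,000 = 857,210,000
volume = 20,500,000 + 10,900,000 + 31,200,000 + 17,000,000 = 79,600,000 m³
S = 857,210,000 / 79,600,000 = 10.769 ‰

10.77 ‰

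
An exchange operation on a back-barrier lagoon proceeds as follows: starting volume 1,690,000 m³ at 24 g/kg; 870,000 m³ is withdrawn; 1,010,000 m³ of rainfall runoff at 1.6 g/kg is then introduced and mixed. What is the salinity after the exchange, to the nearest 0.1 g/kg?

11.6 g/kg

Remaining after removal: 820,000 m³ at 24 g/kg (salt = 19,680,000)
After addition: salt = 19,680,000 + 1,010,000×1.6 = 21,296,000; volume = 1,830,000 m³
S = 21,296,000 / 1,830,000 = 11.6372 g/kg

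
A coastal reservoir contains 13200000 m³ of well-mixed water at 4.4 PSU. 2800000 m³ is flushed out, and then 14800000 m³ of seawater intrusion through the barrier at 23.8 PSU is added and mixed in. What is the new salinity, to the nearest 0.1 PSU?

15.8 PSU

Remaining after removal: 10,400,000 m³ at 4.4 PSU (salt = 45,760,000)
After addition: salt = 45,760,000 + 14,800,000×23.8 = 398,000,000; volume = 25,200,000 m³
S = 398,000,000 / 25,200,000 = 15.7937 PSU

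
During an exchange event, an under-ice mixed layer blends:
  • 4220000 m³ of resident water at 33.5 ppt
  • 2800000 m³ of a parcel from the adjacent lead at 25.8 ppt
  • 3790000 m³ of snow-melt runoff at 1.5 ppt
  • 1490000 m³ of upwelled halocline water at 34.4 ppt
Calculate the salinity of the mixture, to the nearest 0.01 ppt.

Conserving salt mass:
salt = 4,220,000×33.5 + 2,800,000×25.8 + 3,790,000×1.5 + 1,490,000×34.4 = 141,370,000 + 72,240,000 + 5,685,000 + 51,256,000 = 270,551,000
volume = 4,220,000 + 2,800,000 + 3,790,000 + 1,490,000 = 12,300,000 m³
S = 270,551,000 / 12,300,000 = 21.996 ppt

22.00 ppt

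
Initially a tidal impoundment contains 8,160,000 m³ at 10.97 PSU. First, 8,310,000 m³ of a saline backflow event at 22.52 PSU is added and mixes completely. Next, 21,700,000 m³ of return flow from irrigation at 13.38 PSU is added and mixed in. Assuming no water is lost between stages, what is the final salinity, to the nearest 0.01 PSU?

By conservation of dissolved salt,
Initial salt = 8,160,000×10.97 = 89,515,200
After stage 1: salt = 89,515,200 + 8,310,000×22.52 = 276,656,400; volume = 16,470,000 m³; S = 16.798 PSU
After stage 2: salt = 276,656,400 + 21,700,000×13.38 = 567,002,400; volume = 38,170,000 m³
S = 567,002,400 / 38,170,000 = 14.8547 PSU

14.85 PSU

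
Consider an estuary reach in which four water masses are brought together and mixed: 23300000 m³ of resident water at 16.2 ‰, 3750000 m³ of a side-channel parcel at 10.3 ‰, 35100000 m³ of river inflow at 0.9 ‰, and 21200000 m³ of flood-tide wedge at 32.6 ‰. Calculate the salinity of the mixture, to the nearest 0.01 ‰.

13.66 ‰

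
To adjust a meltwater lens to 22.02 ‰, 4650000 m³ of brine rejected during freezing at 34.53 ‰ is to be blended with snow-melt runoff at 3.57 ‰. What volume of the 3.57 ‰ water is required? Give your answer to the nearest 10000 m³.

3150000 m³

Salt balance: 4,650,000×34.53 + V×3.57 = (4,650,000+V)×22.02
160,564,500 + 3.57V = 102,393,000 + 22.02V
58,171,500 = 18.45V
V = 3,152,926.83 m³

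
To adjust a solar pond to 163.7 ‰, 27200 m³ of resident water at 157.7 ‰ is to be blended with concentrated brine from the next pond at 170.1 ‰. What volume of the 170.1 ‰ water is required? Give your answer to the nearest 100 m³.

Salt balance: 27,200×157.7 + V×170.1 = (27,200+V)×163.7
4,289,440 + 170.1V = 4,452,640 + 163.7V
163,200 = 6.4V
V = 25,500 m³

25500 m³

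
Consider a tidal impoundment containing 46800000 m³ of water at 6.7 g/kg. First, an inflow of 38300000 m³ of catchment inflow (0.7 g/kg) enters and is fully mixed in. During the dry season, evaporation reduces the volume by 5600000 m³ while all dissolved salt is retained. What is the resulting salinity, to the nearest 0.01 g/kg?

4.28 g/kg

After mixing: salt = 46,800,000×6.7 + 38,300,000×0.7 = 340,370,000; volume = 85,100,000 m³
After evaporation: salt unchanged = 340,370,000; volume = 85,100,000 − 5,600,000 = 79,500,000 m³
S = 340,370,000 / 79,500,000 = 4.2814 g/kg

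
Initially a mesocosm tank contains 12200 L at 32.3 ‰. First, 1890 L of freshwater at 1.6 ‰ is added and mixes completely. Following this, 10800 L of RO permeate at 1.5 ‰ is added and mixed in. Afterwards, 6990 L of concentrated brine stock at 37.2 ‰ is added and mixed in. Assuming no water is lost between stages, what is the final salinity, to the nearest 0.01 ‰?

Weighted by volume,
Initial salt = 12,200×32.3 = 394,060
After stage 1: salt = 394,060 + 1,890×1.6 = 397,084; volume = 14,090 L; S = 28.182 ‰
After stage 2: salt = 397,084 + 10,800×1.5 = 413,284; volume = 24,890 L; S = 16.604 ‰
After stage 3: salt = 413,284 + 6,990×37.2 = 673,312; volume = 31,880 L
S = 673,312 / 31,880 = 21.1202 ‰

21.12 ‰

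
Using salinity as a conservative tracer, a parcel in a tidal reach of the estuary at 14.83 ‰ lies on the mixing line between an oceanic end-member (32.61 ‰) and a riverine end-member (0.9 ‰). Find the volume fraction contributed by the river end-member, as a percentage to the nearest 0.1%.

Let f be the freshwater fraction. Salt balance per unit volume:
f×0.9 + (1−f)×32.61 = 14.83
f = (32.61 − 14.83) / (32.61 − 0.9) = 17.78/31.71 = 0.5607

56.1%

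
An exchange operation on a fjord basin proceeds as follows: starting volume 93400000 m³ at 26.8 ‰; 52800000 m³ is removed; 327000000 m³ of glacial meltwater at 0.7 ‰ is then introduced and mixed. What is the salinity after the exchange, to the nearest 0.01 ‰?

3.58 ‰

Remaining after removal: 40,600,000 m³ at 26.8 ‰ (salt = 1,088,080,000)
After addition: salt = 1,088,080,000 + 327,000,000×0.7 = 1,316,980,000; volume = 367,600,000 m³
S = 1,316,980,000 / 367,600,000 = 3.5826 ‰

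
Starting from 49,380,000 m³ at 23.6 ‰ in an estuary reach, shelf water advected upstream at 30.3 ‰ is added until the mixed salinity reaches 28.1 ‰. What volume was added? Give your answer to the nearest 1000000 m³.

101000000 m³

Salt balance: 49,380,000×23.6 + V×30.3 = (49,380,000+V)×28.1
1,165,368,000 + 30.3V = 1,387,578,000 + 28.1V
222,210,000 = 2.2V
V = 101,004,545.45 m³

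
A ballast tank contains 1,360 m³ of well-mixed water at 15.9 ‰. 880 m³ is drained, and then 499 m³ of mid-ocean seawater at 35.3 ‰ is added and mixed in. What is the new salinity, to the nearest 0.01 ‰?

25.79 ‰

Remaining after removal: 480 m³ at 15.9 ‰ (salt = 7,632)
After addition: salt = 7,632 + 499×35.3 = 25,246.7; volume = 979 m³
S = 25,246.7 / 979 = 25.7883 ‰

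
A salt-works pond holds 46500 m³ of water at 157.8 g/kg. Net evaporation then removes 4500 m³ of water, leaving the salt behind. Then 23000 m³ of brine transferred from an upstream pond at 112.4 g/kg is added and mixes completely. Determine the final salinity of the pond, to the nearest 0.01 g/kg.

152.66 g/kg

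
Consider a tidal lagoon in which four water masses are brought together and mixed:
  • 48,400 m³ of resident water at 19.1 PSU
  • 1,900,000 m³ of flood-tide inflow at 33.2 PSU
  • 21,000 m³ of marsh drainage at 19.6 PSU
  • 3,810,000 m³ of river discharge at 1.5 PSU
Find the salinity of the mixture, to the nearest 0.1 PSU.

Total salt / total volume:
salt = 48,400×19.1 + 1,900,000×33.2 + 21,000×19.6 + 3,810,000×1.5 = 924,440 + 63,080,000 + 411,600 + 5,715,000 = 70,131,040
volume = 48,400 + 1,900,000 + 21,000 + 3,810,000 = 5,779,400 m³
S = 70,131,040 / 5,779,400 = 12.135 PSU

12.1 PSU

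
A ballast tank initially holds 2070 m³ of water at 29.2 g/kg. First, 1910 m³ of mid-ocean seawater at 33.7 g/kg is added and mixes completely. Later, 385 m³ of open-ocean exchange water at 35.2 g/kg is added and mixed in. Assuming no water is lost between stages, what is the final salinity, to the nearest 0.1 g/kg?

31.7 g/kg

Total salt / total volume:
Initial salt = 2,070×29.2 = 60,444
After stage 1: salt = 60,444 + 1,910×33.7 = 124,811; volume = 3,980 m³; S = 31.36 g/kg
After stage 2: salt = 124,811 + 385×35.2 = 138,363; volume = 4,365 m³
S = 138,363 / 4,365 = 31.6983 g/kg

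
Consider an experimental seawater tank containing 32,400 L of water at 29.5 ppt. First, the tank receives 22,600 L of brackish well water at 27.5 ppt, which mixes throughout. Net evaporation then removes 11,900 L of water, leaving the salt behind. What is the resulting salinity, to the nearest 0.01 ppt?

After mixing: salt = 32,400×29.5 + 22,600×27.5 = 1,577,300; volume = 55,000 L
After evaporation: salt unchanged = 1,577,300; volume = 55,000 − 11,900 = 43,100 L
S = 1,577,300 / 43,100 = 36.5963 ppt

36.60 ppt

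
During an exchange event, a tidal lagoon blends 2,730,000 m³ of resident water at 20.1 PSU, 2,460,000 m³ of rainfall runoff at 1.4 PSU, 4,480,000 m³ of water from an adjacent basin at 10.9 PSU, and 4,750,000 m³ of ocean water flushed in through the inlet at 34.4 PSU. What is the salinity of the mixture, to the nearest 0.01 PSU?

Weighted by volume,
salt = 2,730,000×20.1 + 2,460,000×1.4 + 4,480,000×10.9 + 4,750,000×34.4 = 54,873,000 + 3,444,000 + 48,832,000 + 163,400,000 = 270,549,000
volume = 2,730,000 + 2,460,000 + 4,480,000 + 4,750,000 = 14,420,000 m³
S = 270,549,000 / 14,420,000 = 18.7621 PSU

18.76 PSU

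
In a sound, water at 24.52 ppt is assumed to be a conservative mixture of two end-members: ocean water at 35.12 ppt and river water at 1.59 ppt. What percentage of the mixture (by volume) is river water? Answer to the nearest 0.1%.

Let f be the freshwater fraction. Salt balance per unit volume:
f×1.59 + (1−f)×35.12 = 24.52
f = (35.12 − 24.52) / (35.12 − 1.59) = 10.6/33.53 = 0.3161

31.6%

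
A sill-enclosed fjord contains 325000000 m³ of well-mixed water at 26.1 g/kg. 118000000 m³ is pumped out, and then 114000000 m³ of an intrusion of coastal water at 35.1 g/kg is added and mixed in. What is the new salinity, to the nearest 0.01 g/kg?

Remaining after removal: 207,000,000 m³ at 26.1 g/kg (salt = 5,402,700,000)
After addition: salt = 5,402,700,000 + 114,000,000×35.1 = 9,404,100,000; volume = 321,000,000 m³
S = 9,404,100,000 / 321,000,000 = 29.2963 g/kg

29.30 g/kg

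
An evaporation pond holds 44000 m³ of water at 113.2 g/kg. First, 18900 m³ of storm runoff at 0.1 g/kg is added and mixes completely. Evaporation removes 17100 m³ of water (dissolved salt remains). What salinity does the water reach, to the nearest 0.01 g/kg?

108.79 g/kg

After mixing: salt = 44,000×113.2 + 18,900×0.1 = 4,982,690; volume = 62,900 m³
After evaporation: salt unchanged = 4,982,690; volume = 62,900 − 17,100 = 45,800 m³
S = 4,982,690 / 45,800 = 108.7924 g/kg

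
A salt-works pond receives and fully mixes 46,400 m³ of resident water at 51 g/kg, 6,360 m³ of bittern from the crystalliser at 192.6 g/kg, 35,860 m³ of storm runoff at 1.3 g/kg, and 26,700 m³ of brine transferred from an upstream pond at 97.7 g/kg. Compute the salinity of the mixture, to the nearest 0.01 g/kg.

54.17 g/kg

Weighted by volume,
salt = 46,400×51 + 6,360×192.6 + 35,860×1.3 + 26,700×97.7 = 2,366,400 + 1,224,936 + 46,618 + 2,608,590 = 6,246,544
volume = 46,400 + 6,360 + 35,860 + 26,700 = 115,320 m³
S = 6,246,544 / 115,320 = 54.167 g/kg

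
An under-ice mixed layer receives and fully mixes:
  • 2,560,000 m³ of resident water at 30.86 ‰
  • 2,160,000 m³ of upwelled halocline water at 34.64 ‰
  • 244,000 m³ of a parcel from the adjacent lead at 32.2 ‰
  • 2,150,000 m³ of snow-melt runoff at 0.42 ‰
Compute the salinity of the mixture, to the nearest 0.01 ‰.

22.85 ‰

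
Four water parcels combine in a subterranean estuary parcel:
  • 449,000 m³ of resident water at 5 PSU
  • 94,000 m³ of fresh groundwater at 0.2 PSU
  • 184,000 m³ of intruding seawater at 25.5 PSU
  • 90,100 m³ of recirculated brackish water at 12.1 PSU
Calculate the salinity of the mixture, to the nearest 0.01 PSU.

9.85 PSU

Weighted by volume,
salt = 449,000×5 + 94,000×0.2 + 184,000×25.5 + 90,100×12.1 = 2,245,000 + 18,800 + 4,692,000 + 1,090,210 = 8,046,010
volume = 449,000 + 94,000 + 184,000 + 90,100 = 817,100 m³
S = 8,046,010 / 817,100 = 9.847 PSU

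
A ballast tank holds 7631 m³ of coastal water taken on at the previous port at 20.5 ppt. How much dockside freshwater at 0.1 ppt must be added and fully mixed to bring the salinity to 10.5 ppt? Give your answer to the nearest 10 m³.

Salt balance: 7,631×20.5 + V×0.1 = (7,631+V)×10.5
156,435.5 + 0.1V = 80,125.5 + 10.5V
76,310 = 10.4V
V = 7,337.5 m³

7340 m³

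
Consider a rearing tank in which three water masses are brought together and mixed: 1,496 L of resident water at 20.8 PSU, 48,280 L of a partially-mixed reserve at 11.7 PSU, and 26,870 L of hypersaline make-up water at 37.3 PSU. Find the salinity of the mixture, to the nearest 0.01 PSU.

20.85 PSU

Salt balance:
salt = 1,496×20.8 + 48,280×11.7 + 26,870×37.3 = 31,116.8 + 564,876 + 1,002,251 = 1,598,243.8
volume = 1,496 + 48,280 + 26,870 = 76,646 L
S = 1,598,243.8 / 76,646 = 20.8523 PSU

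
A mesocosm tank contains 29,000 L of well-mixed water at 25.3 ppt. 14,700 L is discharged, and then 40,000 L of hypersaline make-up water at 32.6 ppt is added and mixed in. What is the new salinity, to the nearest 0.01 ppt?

Remaining after removal: 14,300 L at 25.3 ppt (salt = 361,790)
After addition: salt = 361,790 + 40,000×32.6 = 1,665,790; volume = 54,300 L
S = 1,665,790 / 54,300 = 30.6775 ppt

30.68 ppt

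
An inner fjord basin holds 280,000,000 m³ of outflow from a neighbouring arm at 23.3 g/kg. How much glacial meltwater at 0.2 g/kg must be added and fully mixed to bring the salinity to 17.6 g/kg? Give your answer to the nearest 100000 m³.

Salt balance: 280,000,000×23.3 + V×0.2 = (280,000,000+V)×17.6
6,524,000,000 + 0.2V = 4,928,000,000 + 17.6V
1,596,000,000 = 17.4V
V = 91,724,137.93 m³

91700000 m³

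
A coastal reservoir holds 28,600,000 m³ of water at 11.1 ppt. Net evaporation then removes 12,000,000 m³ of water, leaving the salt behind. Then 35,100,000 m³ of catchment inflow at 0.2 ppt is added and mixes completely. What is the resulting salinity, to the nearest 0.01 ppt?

After evaporation: salt = 28,600,000×11.1 = 317,460,000; volume = 28,600,000 − 12,000,000 = 16,600,000 m³
After mixing: salt = 317,460,000 + 35,100,000×0.2 = 324,480,000; volume = 16,600,000 + 35,100,000 = 51,700,000 m³
S = 324,480,000 / 51,700,000 = 6.2762 ppt

6.28 ppt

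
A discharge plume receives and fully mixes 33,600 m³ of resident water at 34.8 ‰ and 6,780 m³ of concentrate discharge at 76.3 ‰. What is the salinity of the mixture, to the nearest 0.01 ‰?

41.77 ‰

By conservation of dissolved salt,
salt = 33,600×34.8 + 6,780×76.3 = 1,169,280 + 517,314 = 1,686,594
volume = 33,600 + 6,780 = 40,380 m³
S = 1,686,594 / 40,380 = 41.7681 ‰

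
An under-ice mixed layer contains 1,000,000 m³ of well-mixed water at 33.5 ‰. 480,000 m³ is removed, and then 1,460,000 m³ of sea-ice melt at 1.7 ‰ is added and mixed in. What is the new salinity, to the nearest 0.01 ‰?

10.05 ‰

Remaining after removal: 520,000 m³ at 33.5 ‰ (salt = 17,420,000)
After addition: salt = 17,420,000 + 1,460,000×1.7 = 19,902,000; volume = 1,980,000 m³
S = 19,902,000 / 1,980,000 = 10.0515 ‰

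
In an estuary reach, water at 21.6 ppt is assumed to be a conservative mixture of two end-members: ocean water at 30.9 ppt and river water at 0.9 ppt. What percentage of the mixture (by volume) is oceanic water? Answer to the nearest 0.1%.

Let g be the oceanic fraction. Salt balance per unit volume:
g×30.9 + (1−g)×0.9 = 21.6
g = (21.6 − 0.9) / (30.9 − 0.9) = 20.7/30 = 0.69

69.0%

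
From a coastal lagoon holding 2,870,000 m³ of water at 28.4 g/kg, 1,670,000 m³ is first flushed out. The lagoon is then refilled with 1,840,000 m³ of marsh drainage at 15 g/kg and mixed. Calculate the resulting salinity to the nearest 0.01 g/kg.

20.29 g/kg

Remaining after removal: 1,200,000 m³ at 28.4 g/kg (salt = 34,080,000)
After addition: salt = 34,080,000 + 1,840,000×15 = 61,680,000; volume = 3,040,000 m³
S = 61,680,000 / 3,040,000 = 20.2895 g/kg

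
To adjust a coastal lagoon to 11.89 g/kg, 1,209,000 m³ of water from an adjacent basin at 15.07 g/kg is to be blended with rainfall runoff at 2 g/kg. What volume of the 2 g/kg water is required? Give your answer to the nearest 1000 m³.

389000 m³

Salt balance: 1,209,000×15.07 + V×2 = (1,209,000+V)×11.89
18,219,630 + 2V = 14,375,010 + 11.89V
3,844,620 = 9.89V
V = 388,738.12 m³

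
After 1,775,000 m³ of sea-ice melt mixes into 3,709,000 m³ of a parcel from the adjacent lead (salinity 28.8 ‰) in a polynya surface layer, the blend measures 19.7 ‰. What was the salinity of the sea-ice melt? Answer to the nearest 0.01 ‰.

0.68 ‰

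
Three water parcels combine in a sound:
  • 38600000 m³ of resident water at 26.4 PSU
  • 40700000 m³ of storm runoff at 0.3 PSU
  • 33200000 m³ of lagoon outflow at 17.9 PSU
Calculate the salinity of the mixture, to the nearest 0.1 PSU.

14.4 PSU

Conserving salt mass:
salt = 38,600,000×26.4 + 40,700,000×0.3 + 33,200,000×17.9 = 1,019,040,000 + 12,210,000 + 594,280,000 = 1,625,530,000
volume = 38,600,000 + 40,700,000 + 33,200,000 = 112,500,000 m³
S = 1,625,530,000 / 112,500,000 = 14.449 PSU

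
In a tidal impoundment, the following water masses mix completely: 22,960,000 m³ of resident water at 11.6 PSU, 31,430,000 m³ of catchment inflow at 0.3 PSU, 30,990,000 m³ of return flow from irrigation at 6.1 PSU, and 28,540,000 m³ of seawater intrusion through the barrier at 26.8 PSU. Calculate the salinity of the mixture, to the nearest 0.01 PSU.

10.79 PSU

Total salt / total volume:
salt = 22,960,000×11.6 + 31,430,000×0.3 + 30,990,000×6.1 + 28,540,000×26.8 = 266,336,000 + 9,429,000 + 189,039,000 + 764,872,000 = 1,229,676,000
volume = 22,960,000 + 31,430,000 + 30,990,000 + 28,540,000 = 113,920,000 m³
S = 1,229,676,000 / 113,920,000 = 10.7942 PSU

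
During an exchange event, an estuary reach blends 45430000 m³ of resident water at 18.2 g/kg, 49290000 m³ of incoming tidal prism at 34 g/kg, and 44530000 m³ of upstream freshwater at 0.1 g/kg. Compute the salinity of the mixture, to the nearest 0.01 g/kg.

Total salt / total volume:
salt = 45,430,000×18.2 + 49,290,000×34 + 44,530,000×0.1 = 826,826,000 + 1,675,860,000 + 4,453,000 = 2,507,139,000
volume = 45,430,000 + 49,290,000 + 44,530,000 = 139,250,000 m³
S = 2,507,139,000 / 139,250,000 = 18.0046 g/kg

18.00 g/kg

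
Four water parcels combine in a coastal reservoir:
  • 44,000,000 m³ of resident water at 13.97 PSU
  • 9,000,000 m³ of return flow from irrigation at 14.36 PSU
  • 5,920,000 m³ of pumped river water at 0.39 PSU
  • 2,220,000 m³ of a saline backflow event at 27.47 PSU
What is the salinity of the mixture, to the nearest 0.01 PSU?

13.20 PSU

Mass of salt is conserved:
salt = 44,000,000×13.97 + 9,000,000×14.36 + 5,920,000×0.39 + 2,220,000×27.47 = 614,680,000 + 129,240,000 + 2,308,800 + 60,983,400 = 807,212,200
volume = 44,000,000 + 9,000,000 + 5,920,000 + 2,220,000 = 61,140,000 m³
S = 807,212,200 / 61,140,000 = 13.2027 PSU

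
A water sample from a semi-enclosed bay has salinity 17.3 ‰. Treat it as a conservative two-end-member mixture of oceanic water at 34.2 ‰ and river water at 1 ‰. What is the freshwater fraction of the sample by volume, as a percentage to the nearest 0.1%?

50.9%

Let f be the freshwater fraction. Salt balance per unit volume:
f×1 + (1−f)×34.2 = 17.3
f = (34.2 − 17.3) / (34.2 − 1) = 16.9/33.2 = 0.509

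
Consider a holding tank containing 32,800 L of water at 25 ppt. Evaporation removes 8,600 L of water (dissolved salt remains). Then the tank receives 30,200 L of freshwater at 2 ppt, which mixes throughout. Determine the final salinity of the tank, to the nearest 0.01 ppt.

16.18 ppt

After evaporation: salt = 32,800×25 = 820,000; volume = 32,800 − 8,600 = 24,200 L
After mixing: salt = 820,000 + 30,200×2 = 880,400; volume = 24,200 + 30,200 = 54,400 L
S = 880,400 / 54,400 = 16.1838 ppt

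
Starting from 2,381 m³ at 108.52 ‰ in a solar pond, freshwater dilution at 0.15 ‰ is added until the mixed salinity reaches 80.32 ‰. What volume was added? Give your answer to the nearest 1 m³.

Salt balance: 2,381×108.52 + V×0.15 = (2,381+V)×80.32
258,386.12 + 0.15V = 191,241.92 + 80.32V
67,144.2 = 80.17V
V = 837.52 m³

838 m³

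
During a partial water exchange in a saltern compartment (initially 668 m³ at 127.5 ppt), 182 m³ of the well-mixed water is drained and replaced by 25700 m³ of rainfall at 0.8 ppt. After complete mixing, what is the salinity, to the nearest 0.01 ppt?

3.15 ppt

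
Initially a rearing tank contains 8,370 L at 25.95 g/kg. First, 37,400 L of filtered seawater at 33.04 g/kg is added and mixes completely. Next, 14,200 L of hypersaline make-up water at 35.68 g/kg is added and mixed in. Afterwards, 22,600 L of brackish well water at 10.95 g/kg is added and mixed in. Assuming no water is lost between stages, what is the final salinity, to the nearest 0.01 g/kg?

Weighted by volume,
Initial salt = 8,370×25.95 = 217,201.5
After stage 1: salt = 217,201.5 + 37,400×33.04 = 1,452,897.5; volume = 45,770 L; S = 31.743 g/kg
After stage 2: salt = 1,452,897.5 + 14,200×35.68 = 1,959,553.5; volume = 59,970 L; S = 32.676 g/kg
After stage 3: salt = 1,959,553.5 + 22,600×10.95 = 2,207,023.5; volume = 82,570 L
S = 2,207,023.5 / 82,570 = 26.7291 g/kg

26.73 g/kg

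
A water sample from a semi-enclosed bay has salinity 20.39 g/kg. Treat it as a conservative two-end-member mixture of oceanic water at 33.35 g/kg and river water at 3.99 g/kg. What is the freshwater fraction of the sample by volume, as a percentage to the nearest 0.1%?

Let f be the freshwater fraction. Salt balance per unit volume:
f×3.99 + (1−f)×33.35 = 20.39
f = (33.35 − 20.39) / (33.35 − 3.99) = 12.96/29.36 = 0.4414

44.1%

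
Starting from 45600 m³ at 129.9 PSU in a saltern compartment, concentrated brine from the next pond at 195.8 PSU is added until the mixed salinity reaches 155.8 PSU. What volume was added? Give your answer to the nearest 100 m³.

29500 m³

Salt balance: 45,600×129.9 + V×195.8 = (45,600+V)×155.8
5,923,440 + 195.8V = 7,104,480 + 155.8V
1,181,040 = 40V
V = 29,526 m³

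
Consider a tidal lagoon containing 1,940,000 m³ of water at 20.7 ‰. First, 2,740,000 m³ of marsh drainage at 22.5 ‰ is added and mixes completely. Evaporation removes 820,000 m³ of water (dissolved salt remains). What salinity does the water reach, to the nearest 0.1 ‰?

26.4 ‰

After mixing: salt = 1,940,000×20.7 + 2,740,000×22.5 = 101,808,000; volume = 4,680,000 m³
After evaporation: salt unchanged = 101,808,000; volume = 4,680,000 − 820,000 = 3,860,000 m³
S = 101,808,000 / 3,860,000 = 26.3751 ‰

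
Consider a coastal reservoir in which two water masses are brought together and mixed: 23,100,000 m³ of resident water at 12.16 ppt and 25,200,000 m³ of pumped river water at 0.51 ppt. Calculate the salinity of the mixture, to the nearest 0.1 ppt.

6.1 ppt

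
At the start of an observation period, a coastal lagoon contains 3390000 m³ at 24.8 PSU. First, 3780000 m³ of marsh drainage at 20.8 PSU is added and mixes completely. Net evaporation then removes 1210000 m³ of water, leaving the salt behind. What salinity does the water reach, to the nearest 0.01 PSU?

After mixing: salt = 3,390,000×24.8 + 3,780,000×20.8 = 162,696,000; volume = 7,170,000 m³
After evaporation: salt unchanged = 162,696,000; volume = 7,170,000 − 1,210,000 = 5,960,000 m³
S = 162,696,000 / 5,960,000 = 27.298 PSU

27.30 PSU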